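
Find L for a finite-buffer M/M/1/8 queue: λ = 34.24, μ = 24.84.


ρ = 34.24/24.84 = 1.3784
L = ρ[1 − (K+1)ρ^K + Kρ^(K+1)] / [(1−ρ)(1−ρ^(K+1))]
Numerator: 1.3784·(1 − 9·13.033388 + 8·17.965507) = 37.801245
Denominator: (-0.3784)·(-16.965507) = 6.420119
L = 37.801245/6.420119 = 5.8879

Final: 5.8879


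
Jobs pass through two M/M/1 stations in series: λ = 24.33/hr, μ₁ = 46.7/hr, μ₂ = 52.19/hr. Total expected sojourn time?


Each node sees arrival rate λ = 24.33/hr (tandem ⇒ throughput preserved).
W₁ = 1/(μ₁−λ) = 1/(46.7−24.33) = 0.04470 hr
W₂ = 1/(μ₂−λ) = 1/(52.19−24.33) = 0.03589 hr
W_total = W₁ + W₂ = 0.04470 + 0.03589 = 0.08060 hr

Final: 0.08060 hr


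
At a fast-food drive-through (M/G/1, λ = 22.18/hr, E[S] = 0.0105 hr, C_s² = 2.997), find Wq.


ρ = λ·E[S] = 22.18·0.0105 = 0.2329
E[S²] = E[S]²(1+C_s²) = 0.0105²·(1+2.997) = 0.0004407
Wq = λ·E[S²]/(2(1−ρ)) = 22.18·0.0004407/(2·0.7671) = 0.006371 hr

Final: 0.006371 hr


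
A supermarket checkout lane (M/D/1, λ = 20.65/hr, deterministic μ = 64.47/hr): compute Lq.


ρ = 20.65/64.47 = 0.3203
M/D/1: Lq = ρ²/(2(1−ρ)) = 0.1026/(2·0.6797) = 0.07547

Final: 0.07547


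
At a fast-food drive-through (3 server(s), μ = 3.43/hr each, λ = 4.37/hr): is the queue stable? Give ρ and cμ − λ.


Total capacity cμ = 3·3.43 = 10.29/hr
ρ = λ/(cμ) = 4.37/10.29 = 0.4247
Stable ⇔ ρ < 1: YES
Spare capacity = cμ − λ = 10.29 − 4.37 = 5.92/hr

Final: ρ = 0.4247; stable; margin = 5.92/hr


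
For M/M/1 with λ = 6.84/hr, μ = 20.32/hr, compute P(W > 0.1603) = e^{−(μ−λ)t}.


W ~ Exponential(μ−λ) for M/M/1.
μ − λ = 20.32 − 6.84 = 13.4800
P(W > t) = e^{−(μ−λ)t} = e^{−2.1608} = 0.115228

Final: 0.115228


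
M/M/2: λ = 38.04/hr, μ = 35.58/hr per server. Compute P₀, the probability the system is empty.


a = λ/μ = 38.04/35.58 = 1.0691; ρ = a/c = 0.5346
Σ_{k=0}^{1} a^k/k! (terms k=0..1) = 1.00000 + 1.06914 = 2.06914
Tail: a^2/(2!(1−ρ)) = 1.14306/(2·0.4654) = 1.22796
P₀ = 1/(2.06914 + 1.22796) = 1/3.29710 = 0.303297

Final: 0.303297


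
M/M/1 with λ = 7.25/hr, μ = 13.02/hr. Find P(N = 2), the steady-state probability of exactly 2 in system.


ρ = 7.25/13.02 = 0.5568
P_n = (1−ρ)·ρ^n = (1 − 0.5568)·0.5568^2 = 0.4432·0.310066 = 0.137410

Final: 0.137410


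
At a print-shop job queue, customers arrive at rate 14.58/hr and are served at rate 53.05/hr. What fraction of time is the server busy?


ρ = λ/μ = 14.58/53.05 = 0.2748

Final: 0.2748


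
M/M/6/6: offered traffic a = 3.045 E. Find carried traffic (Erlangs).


B(6,3.045) = 0.054653 (Erlang-B)
Carried load = a(1 − B) = 3.045·(1 − 0.054653) = 3.045·0.945347 = 2.8786 E

Final: 2.8786 Erlangs


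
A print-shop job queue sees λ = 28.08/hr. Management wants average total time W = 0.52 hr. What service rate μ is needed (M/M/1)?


W = 1/(μ−λ) ⇒ μ − λ = 1/W = 1/0.52 = 1.9231
μ = λ + 1/W = 28.08 + 1.9231 = 30.0031 per hr

Final: 30.0031 /hr


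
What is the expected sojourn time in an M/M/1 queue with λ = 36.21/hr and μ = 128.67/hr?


W = 1/(μ−λ) = 1/(128.67 − 36.21) = 1/92.46 = 0.01082 hr

Final: 0.01082 hr


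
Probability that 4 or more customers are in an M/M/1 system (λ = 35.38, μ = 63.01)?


ρ = 35.38/63.01 = 0.5615
P(N ≥ n) = ρ^n = 0.5615^4 = 0.099402

Final: 0.099402


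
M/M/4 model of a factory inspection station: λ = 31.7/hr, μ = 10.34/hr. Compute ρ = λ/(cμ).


ρ = λ/(cμ) = 31.7/(4·10.34) = 31.7/41.36 = 0.7664

Final: 0.7664


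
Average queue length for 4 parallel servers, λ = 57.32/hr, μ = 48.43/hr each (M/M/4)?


a = λ/μ = 1.1836; ρ = a/4 = 0.2959
P₀ = 0.305211
Lq = P₀·a^c·ρ / (c!·(1−ρ)²) = 0.305211·1.96231·0.2959/(24·0.49577)
= 0.01489

Final: 0.01489


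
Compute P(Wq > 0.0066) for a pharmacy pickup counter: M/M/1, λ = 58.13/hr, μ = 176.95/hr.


ρ = 58.13/176.95 = 0.3285
P(Wq > t) = ρ·e^{−(μ−λ)t} = 0.3285·e^{−0.7842}
= 0.3285·0.456479 = 0.149958

Final: 0.149958


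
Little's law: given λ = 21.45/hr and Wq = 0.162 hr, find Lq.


Lq = λWq = 21.45·0.162 = 3.4749

Final: 3.4749


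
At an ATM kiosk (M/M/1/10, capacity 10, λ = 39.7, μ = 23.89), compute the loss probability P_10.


ρ = λ/μ = 39.7/23.89 = 1.6618
P_K = (1−ρ)ρ^K/(1−ρ^(K+1)) = (-0.6618·160.599271)/(1 − 266.881166)
= -106.281895/-265.881166 = 0.399735

Final: 0.399735


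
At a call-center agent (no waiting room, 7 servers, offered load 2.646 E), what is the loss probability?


B(c,a) = (a^c/c!) / Σ_{k=0}^{c} a^k/k!
a^7/7! = 0.180177
Σ terms (k=0..7): 1.00000 + 2.64600 + 3.50066 + 3.08758 + 2.04243 + 1.08086 + 0.47666 + 0.18018 = 14.014363
B = 0.180177/14.014363 = 0.012857

Final: 0.012857


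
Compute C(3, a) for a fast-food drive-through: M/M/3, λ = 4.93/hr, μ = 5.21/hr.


a = λ/μ = 0.9463; ρ = a/3 = 0.3154
P₀ = 0.384580 (from M/M/c formula)
C(c,a) = [a^c/(c!(1−ρ))]·P₀ = [0.84728/(6·0.6846)]·0.384580
= 0.20628·0.384580 = 0.079330

Final: 0.079330


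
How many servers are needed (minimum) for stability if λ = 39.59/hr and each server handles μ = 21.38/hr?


Stability requires cμ > λ ⇔ c > λ/μ.
λ/μ = 39.59/21.38 = 1.8517
Minimum integer c = ⌊1.8517⌋ + 1 = 2
Check: 2·21.38 = 42.76 > 39.59, while 1·21.38 = 21.38 ≤ 39.59

Final: 2 servers


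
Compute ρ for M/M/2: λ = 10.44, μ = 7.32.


ρ = λ/(cμ) = 10.44/(2·7.32) = 10.44/14.64 = 0.7131

Final: 0.7131


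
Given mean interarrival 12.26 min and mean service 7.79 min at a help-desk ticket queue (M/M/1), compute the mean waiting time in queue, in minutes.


λ = 60/12.26 = 4.8940 /hr
μ = 60/7.79 = 7.7022 /hr
ρ = λ/μ = 4.8940/7.7022 = 0.6354
Wq = ρ/(μ−λ) = 0.6354/(7.7022−4.8940) = 0.22626 hr
In minutes: 0.22626·60 = 13.576 min

Final: 13.576 min


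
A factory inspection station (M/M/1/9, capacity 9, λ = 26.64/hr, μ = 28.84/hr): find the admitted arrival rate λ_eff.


ρ = 0.9237; P_K = (1−ρ)ρ^9/(1−ρ^10) = 0.068188
λ_eff = λ(1 − P_K) = 26.64·(1 − 0.068188) = 26.64·0.931812 = 24.8235 /hr

Final: 24.8235 /hr


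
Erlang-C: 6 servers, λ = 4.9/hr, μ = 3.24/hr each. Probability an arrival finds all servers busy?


a = λ/μ = 1.5123; ρ = a/6 = 0.2521
P₀ = 0.220334 (from M/M/c formula)
C(c,a) = [a^c/(c!(1−ρ))]·P₀ = [11.96483/(720·0.7479)]·0.220334
= 0.02222·0.220334 = 0.004895

Final: 0.004895


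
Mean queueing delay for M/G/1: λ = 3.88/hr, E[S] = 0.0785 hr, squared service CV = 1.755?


ρ = λ·E[S] = 3.88·0.0785 = 0.3046
E[S²] = E[S]²(1+C_s²) = 0.0785²·(1+1.755) = 0.016977
Wq = λ·E[S²]/(2(1−ρ)) = 3.88·0.016977/(2·0.6954) = 0.04736 hr

Final: 0.04736 hr


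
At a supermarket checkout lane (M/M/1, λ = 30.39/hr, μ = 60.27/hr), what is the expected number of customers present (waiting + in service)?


ρ = λ/μ = 30.39/60.27 = 0.5042
L = ρ/(1−ρ) = 0.5042/(1 − 0.5042) = 0.5042/0.4958 = 1.0171

Final: 1.0171


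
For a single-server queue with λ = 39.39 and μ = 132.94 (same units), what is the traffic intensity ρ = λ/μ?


ρ = λ/μ = 39.39/132.94 = 0.2963

Final: 0.2963


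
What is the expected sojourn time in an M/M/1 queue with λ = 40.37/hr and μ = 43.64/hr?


W = 1/(μ−λ) = 1/(43.64 − 40.37) = 1/3.27 = 0.3058 hr

Final: 0.3058 hr


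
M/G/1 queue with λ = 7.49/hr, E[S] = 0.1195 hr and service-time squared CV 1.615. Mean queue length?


ρ = λ·E[S] = 7.49·0.1195 = 0.8951
Lq = ρ²(1+C_s²)/(2(1−ρ)) = 0.8011·(1+1.615)/(2·0.1049)
= 0.8011·2.6150/0.2099 = 9.98112

Final: 9.98112


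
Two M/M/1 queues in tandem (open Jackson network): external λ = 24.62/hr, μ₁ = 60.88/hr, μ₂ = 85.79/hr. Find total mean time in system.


Each node sees arrival rate λ = 24.62/hr (tandem ⇒ throughput preserved).
W₁ = 1/(μ₁−λ) = 1/(60.88−24.62) = 0.02758 hr
W₂ = 1/(μ₂−λ) = 1/(85.79−24.62) = 0.01635 hr
W_total = W₁ + W₂ = 0.02758 + 0.01635 = 0.04393 hr

Final: 0.04393 hr


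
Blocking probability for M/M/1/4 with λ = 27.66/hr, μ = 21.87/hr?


ρ = λ/μ = 27.66/21.87 = 1.2647
P_K = (1−ρ)ρ^K/(1−ρ^(K+1)) = (-0.2647·2.558666)/(1 − 3.236063)
= -0.677397/-2.236063 = 0.302942

Final: 0.302942


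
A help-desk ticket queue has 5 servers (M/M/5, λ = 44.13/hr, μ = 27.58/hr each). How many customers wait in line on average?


a = λ/μ = 1.6001; ρ = a/5 = 0.3200
P₀ = 0.201426
Lq = P₀·a^c·ρ / (c!·(1−ρ)²) = 0.201426·10.48814·0.3200/(120·0.46238)
= 0.01218

Final: 0.01218


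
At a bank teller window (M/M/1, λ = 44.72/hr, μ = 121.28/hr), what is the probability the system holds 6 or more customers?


ρ = 44.72/121.28 = 0.3687
P(N ≥ n) = ρ^n = 0.3687^6 = 0.002513

Final: 0.002513


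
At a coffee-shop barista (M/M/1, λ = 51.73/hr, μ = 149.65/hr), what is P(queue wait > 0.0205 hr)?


ρ = 51.73/149.65 = 0.3457
P(Wq > t) = ρ·e^{−(μ−λ)t} = 0.3457·e^{−2.0074}
= 0.3457·0.134343 = 0.046439

Final: 0.046439


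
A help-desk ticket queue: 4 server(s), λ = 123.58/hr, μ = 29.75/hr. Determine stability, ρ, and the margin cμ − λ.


Total capacity cμ = 4·29.75 = 119.00/hr
ρ = λ/(cμ) = 123.58/119.00 = 1.0385
Stable ⇔ ρ < 1: NO
Spare capacity = cμ − λ = 119.00 − 123.58 = -4.58/hr

Final: ρ = 1.0385; unstable; margin = -4.58/hr


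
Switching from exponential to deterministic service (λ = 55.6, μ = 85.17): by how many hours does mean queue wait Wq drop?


ρ = 55.6/85.17 = 0.6528
Wq(M/M/1) = ρ/(μ−λ) = 0.6528/29.57 = 0.02208 hr
Wq(M/D/1) = ρ/(2(μ−λ)) = 0.01104 hr
Savings = 0.02208 − 0.01104 = 0.01104 hr

Final: 0.01104 hr


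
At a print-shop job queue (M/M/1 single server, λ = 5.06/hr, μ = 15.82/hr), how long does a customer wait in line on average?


ρ = 5.06/15.82 = 0.3198
Wq = ρ/(μ−λ) = 0.3198/(15.82 − 5.06) = 0.3198/10.76 = 0.02973 hr

Final: 0.02973 hr


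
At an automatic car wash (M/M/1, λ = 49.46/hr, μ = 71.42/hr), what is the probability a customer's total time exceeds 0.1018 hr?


W ~ Exponential(μ−λ) for M/M/1.
μ − λ = 71.42 − 49.46 = 21.9600
P(W > t) = e^{−(μ−λ)t} = e^{−2.2355} = 0.106936

Final: 0.106936


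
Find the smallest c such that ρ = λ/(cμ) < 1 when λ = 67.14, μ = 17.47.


Stability requires cμ > λ ⇔ c > λ/μ.
λ/μ = 67.14/17.47 = 3.8432
Minimum integer c = ⌊3.8432⌋ + 1 = 4
Check: 4·17.47 = 69.88 > 67.14, while 3·17.47 = 52.41 ≤ 67.14

Final: 4 servers


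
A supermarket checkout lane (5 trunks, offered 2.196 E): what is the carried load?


B(5,2.196) = 0.048545 (Erlang-B)
Carried load = a(1 − B) = 2.196·(1 − 0.048545) = 2.196·0.951455 = 2.0894 E

Final: 2.0894 Erlangs


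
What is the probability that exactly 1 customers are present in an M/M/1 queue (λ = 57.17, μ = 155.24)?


ρ = 57.17/155.24 = 0.3683
P_n = (1−ρ)·ρ^n = (1 − 0.3683)·0.3683^1 = 0.6317·0.368268 = 0.232647

Final: 0.232647


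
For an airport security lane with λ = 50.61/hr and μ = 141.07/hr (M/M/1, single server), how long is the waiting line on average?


ρ = 50.61/141.07 = 0.3588
Lq = ρ²/(1−ρ) = 0.1287/0.6412 = 0.2007

Final: 0.2007


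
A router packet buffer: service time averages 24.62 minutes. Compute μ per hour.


μ = 1/(service time) in consistent units.
1 hour = 60 min, so μ = 60/24.62 = 2.4370 per hour

Final: 2.4370 /hr


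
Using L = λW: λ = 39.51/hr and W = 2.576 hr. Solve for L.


L = λW = 39.51·2.576 = 101.7778

Final: 101.7778


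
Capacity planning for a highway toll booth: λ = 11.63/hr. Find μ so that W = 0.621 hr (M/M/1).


W = 1/(μ−λ) ⇒ μ − λ = 1/W = 1/0.621 = 1.6103
μ = λ + 1/W = 11.63 + 1.6103 = 13.2403 per hr

Final: 13.2403 /hr


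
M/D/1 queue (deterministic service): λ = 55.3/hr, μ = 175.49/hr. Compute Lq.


ρ = 55.3/175.49 = 0.3151
M/D/1: Lq = ρ²/(2(1−ρ)) = 0.09930/(2·0.6849) = 0.07249

Final: 0.07249


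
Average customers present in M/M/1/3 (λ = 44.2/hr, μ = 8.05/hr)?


ρ = 44.2/8.05 = 5.4907
L = ρ[1 − (K+1)ρ^K + Kρ^(K+1)] / [(1−ρ)(1−ρ^(K+1))]
Numerator: 5.4907·(1 − 4·165.530935 + 3·908.877926) = 11341.061341
Denominator: (-4.4907)·(-907.877926) = 4076.992178
L = 11341.061341/4076.992178 = 2.7817

Final: 2.7817


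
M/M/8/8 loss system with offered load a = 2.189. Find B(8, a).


B(c,a) = (a^c/c!) / Σ_{k=0}^{c} a^k/k!
a^8/8! = 0.013075
Σ terms (k=0..8): 1.00000 + 2.18900 + 2.39586 + 1.74818 + 0.95669 + 0.41884 + 0.15281 + 0.04778 + 0.01308 = 8.922237
B = 0.013075/8.922237 = 0.001465

Final: 0.001465


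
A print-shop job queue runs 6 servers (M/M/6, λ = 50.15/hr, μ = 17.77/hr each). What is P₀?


a = λ/μ = 50.15/17.77 = 2.8222; ρ = a/c = 0.4704
Σ_{k=0}^{5} a^k/k! (terms k=0..5) = 1.00000 + 2.82217 + 3.98233 + 3.74627 + 2.64316 + 1.49189 = 15.68582
Tail: a^6/(6!(1−ρ)) = 505.24387/(720·0.5296) = 1.32492
P₀ = 1/(15.68582 + 1.32492) = 1/17.01074 = 0.058786

Final: 0.058786


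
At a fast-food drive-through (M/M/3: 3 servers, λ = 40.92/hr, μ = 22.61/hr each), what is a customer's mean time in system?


a = 1.8098; ρ = 0.6033; P₀ = 0.144136
Lq = P₀·a^c·ρ/(c!(1−ρ)²) = 0.54583
Wq = Lq/λ = 0.54583/40.92 = 0.01334 hr
W = Wq + 1/μ = 0.01334 + 0.04423 = 0.05757 hr

Final: 0.05757 hr


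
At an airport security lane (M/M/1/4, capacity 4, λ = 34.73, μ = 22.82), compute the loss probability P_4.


ρ = λ/μ = 34.73/22.82 = 1.5219
P_K = (1−ρ)ρ^K/(1−ρ^(K+1)) = (-0.5219·5.364838)/(1 − 8.164803)
= -2.799966/-7.164803 = 0.390794

Final: 0.390794


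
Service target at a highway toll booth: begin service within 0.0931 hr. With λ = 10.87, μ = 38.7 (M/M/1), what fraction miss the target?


ρ = 10.87/38.7 = 0.2809
P(Wq > t) = ρ·e^{−(μ−λ)t} = 0.2809·e^{−2.5910}
= 0.2809·0.074947 = 0.021051

Final: 0.021051


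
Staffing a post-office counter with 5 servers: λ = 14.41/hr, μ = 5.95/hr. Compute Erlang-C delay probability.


a = λ/μ = 2.4218; ρ = a/5 = 0.4844
P₀ = 0.086942 (from M/M/c formula)
C(c,a) = [a^c/(c!(1−ρ))]·P₀ = [83.31728/(120·0.5156)]·0.086942
= 1.34653·0.086942 = 0.117069

Final: 0.117069


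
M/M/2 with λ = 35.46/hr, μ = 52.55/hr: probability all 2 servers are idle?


a = λ/μ = 35.46/52.55 = 0.6748; ρ = a/c = 0.3374
Σ_{k=0}^{1} a^k/k! (terms k=0..1) = 1.00000 + 0.67479 = 1.67479
Tail: a^2/(2!(1−ρ)) = 0.45534/(2·0.6626) = 0.34359
P₀ = 1/(1.67479 + 0.34359) = 1/2.01838 = 0.495447

Final: 0.495447


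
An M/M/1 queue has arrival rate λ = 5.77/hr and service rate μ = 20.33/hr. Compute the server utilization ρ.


ρ = λ/μ = 5.77/20.33 = 0.2838

Final: 0.2838


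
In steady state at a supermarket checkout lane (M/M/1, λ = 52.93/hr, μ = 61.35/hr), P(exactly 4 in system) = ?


ρ = 52.93/61.35 = 0.8628
P_n = (1−ρ)·ρ^n = (1 − 0.8628)·0.8628^4 = 0.1372·0.554050 = 0.076041

Final: 0.076041


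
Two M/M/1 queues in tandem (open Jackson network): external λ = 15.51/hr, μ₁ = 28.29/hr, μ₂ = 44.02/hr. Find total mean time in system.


Each node sees arrival rate λ = 15.51/hr (tandem ⇒ throughput preserved).
W₁ = 1/(μ₁−λ) = 1/(28.29−15.51) = 0.07825 hr
W₂ = 1/(μ₂−λ) = 1/(44.02−15.51) = 0.03508 hr
W_total = W₁ + W₂ = 0.07825 + 0.03508 = 0.11332 hr

Final: 0.11332 hr


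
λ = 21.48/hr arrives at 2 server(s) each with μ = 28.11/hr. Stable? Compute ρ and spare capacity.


Total capacity cμ = 2·28.11 = 56.22/hr
ρ = λ/(cμ) = 21.48/56.22 = 0.3821
Stable ⇔ ρ < 1: YES
Spare capacity = cμ − λ = 56.22 − 21.48 = 34.74/hr

Final: ρ = 0.3821; stable; margin = 34.74/hr


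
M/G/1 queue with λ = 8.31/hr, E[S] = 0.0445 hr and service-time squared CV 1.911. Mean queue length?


ρ = λ·E[S] = 8.31·0.0445 = 0.3698
Lq = ρ²(1+C_s²)/(2(1−ρ)) = 0.1367·(1+1.911)/(2·0.6302)
= 0.1367·2.9110/1.2604 = 0.31583

Final: 0.31583


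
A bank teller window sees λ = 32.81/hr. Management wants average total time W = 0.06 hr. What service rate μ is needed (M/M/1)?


W = 1/(μ−λ) ⇒ μ − λ = 1/W = 1/0.06 = 16.6667
μ = λ + 1/W = 32.81 + 16.6667 = 49.4767 per hr

Final: 49.4767 /hr


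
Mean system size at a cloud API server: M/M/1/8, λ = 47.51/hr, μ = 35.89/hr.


ρ = 47.51/35.89 = 1.3238
L = ρ[1 − (K+1)ρ^K + Kρ^(K+1)] / [(1−ρ)(1−ρ^(K+1))]
Numerator: 1.3238·(1 − 9·9.429585 + 8·12.482574) = 21.172764
Denominator: (-0.3238)·(-11.482574) = 3.717679
L = 21.172764/3.717679 = 5.6952

Final: 5.6952


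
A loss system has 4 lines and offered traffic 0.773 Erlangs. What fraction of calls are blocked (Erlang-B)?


B(c,a) = (a^c/c!) / Σ_{k=0}^{c} a^k/k!
a^4/4! = 0.014877
Σ terms (k=0..4): 1.00000 + 0.77300 + 0.29876 + 0.07698 + 0.01488 = 2.163623
B = 0.014877/2.163623 = 0.006876

Final: 0.006876


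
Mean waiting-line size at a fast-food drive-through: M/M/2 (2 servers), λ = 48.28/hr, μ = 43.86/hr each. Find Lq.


a = λ/μ = 1.1008; ρ = a/2 = 0.5504
P₀ = 0.290000
Lq = P₀·a^c·ρ / (c!·(1−ρ)²) = 0.290000·1.21171·0.5504/(2·0.20215)
= 0.47836

Final: 0.47836


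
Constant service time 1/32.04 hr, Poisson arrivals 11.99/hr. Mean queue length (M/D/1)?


ρ = 11.99/32.04 = 0.3742
M/D/1: Lq = ρ²/(2(1−ρ)) = 0.1400/(2·0.6258) = 0.11189

Final: 0.11189


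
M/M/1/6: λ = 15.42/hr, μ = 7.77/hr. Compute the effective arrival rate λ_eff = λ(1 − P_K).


ρ = 1.9846; P_K = (1−ρ)ρ^6/(1−ρ^7) = 0.500235
λ_eff = λ(1 − P_K) = 15.42·(1 − 0.500235) = 15.42·0.499765 = 7.7064 /hr

Final: 7.7064 /hr


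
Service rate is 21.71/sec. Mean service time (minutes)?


Mean service time = 1/μ = 1/21.71 second = 0.04606 second
In minutes: 0.04606 × 0.0166667 = 0.0007677 min

Final: 0.0007677 min


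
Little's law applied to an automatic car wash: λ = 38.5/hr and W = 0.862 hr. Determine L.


L = λW = 38.5·0.862 = 33.1870

Final: 33.1870


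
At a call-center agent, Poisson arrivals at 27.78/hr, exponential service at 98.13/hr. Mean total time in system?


W = 1/(μ−λ) = 1/(98.13 − 27.78) = 1/70.35 = 0.01421 hr

Final: 0.01421 hr


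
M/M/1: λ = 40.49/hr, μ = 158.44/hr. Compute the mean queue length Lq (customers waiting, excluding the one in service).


ρ = 40.49/158.44 = 0.2556
Lq = ρ²/(1−ρ) = 0.06531/0.7444 = 0.08773

Final: 0.08773


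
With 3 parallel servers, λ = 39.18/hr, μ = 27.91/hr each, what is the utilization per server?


ρ = λ/(cμ) = 39.18/(3·27.91) = 39.18/83.73 = 0.4679

Final: 0.4679


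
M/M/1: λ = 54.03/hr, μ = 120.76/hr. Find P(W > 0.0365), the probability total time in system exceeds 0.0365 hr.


W ~ Exponential(μ−λ) for M/M/1.
μ − λ = 120.76 − 54.03 = 66.7300
P(W > t) = e^{−(μ−λ)t} = e^{−2.4356} = 0.087541

Final: 0.087541


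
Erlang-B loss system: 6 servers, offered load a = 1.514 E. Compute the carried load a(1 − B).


B(6,1.514) = 0.003684 (Erlang-B)
Carried load = a(1 − B) = 1.514·(1 − 0.003684) = 1.514·0.996316 = 1.5084 E

Final: 1.5084 Erlangs


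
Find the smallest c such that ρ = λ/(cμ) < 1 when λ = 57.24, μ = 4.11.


Stability requires cμ > λ ⇔ c > λ/μ.
λ/μ = 57.24/4.11 = 13.9270
Minimum integer c = ⌊13.9270⌋ + 1 = 14
Check: 14·4.11 = 57.54 > 57.24, while 13·4.11 = 53.43 ≤ 57.24

Final: 14 servers


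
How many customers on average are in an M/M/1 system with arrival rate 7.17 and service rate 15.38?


ρ = λ/μ = 7.17/15.38 = 0.4662
L = ρ/(1−ρ) = 0.4662/(1 − 0.4662) = 0.4662/0.5338 = 0.8733

Final: 0.8733


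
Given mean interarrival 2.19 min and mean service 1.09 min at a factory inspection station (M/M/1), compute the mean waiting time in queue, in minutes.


λ = 60/2.19 = 27.3973 /hr
μ = 60/1.09 = 55.0459 /hr
ρ = λ/μ = 27.3973/55.0459 = 0.4977
Wq = ρ/(μ−λ) = 0.4977/(55.0459−27.3973) = 0.01800 hr
In minutes: 0.01800·60 = 1.080 min

Final: 1.080 min


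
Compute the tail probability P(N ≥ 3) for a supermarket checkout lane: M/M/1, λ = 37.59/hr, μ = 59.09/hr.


ρ = 37.59/59.09 = 0.6361
P(N ≥ n) = ρ^n = 0.6361^3 = 0.257439

Final: 0.257439


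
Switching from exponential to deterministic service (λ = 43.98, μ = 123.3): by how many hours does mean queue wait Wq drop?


ρ = 43.98/123.3 = 0.3567
Wq(M/M/1) = ρ/(μ−λ) = 0.3567/79.32 = 0.004497 hr
Wq(M/D/1) = ρ/(2(μ−λ)) = 0.002248 hr
Savings = 0.004497 − 0.002248 = 0.002248 hr

Final: 0.002248 hr


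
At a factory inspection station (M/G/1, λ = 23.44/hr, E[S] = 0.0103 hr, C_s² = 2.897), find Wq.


ρ = λ·E[S] = 23.44·0.0103 = 0.2414
E[S²] = E[S]²(1+C_s²) = 0.0103²·(1+2.897) = 0.0004134
Wq = λ·E[S²]/(2(1−ρ)) = 23.44·0.0004134/(2·0.7586) = 0.006388 hr

Final: 0.006388 hr


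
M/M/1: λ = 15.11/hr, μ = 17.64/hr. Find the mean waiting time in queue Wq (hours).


ρ = 15.11/17.64 = 0.8566
Wq = ρ/(μ−λ) = 0.8566/(17.64 − 15.11) = 0.8566/2.53 = 0.3386 hr

Final: 0.3386 hr


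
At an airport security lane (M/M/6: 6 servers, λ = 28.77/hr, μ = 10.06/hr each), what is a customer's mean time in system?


a = 2.8598; ρ = 0.4766; P₀ = 0.056559
Lq = P₀·a^c·ρ/(c!(1−ρ)²) = 0.07478
Wq = Lq/λ = 0.07478/28.77 = 0.002599 hr
W = Wq + 1/μ = 0.002599 + 0.09940 = 0.10200 hr

Final: 0.10200 hr


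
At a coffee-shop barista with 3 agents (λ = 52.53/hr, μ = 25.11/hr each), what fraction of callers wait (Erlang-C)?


a = λ/μ = 2.0920; ρ = a/3 = 0.6973
P₀ = 0.096883 (from M/M/c formula)
C(c,a) = [a^c/(c!(1−ρ))]·P₀ = [9.15550/(6·0.3027)]·0.096883
= 5.04155·0.096883 = 0.488439

Final: 0.488439


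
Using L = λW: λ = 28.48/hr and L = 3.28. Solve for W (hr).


W = L/λ = 3.28/28.48 = 0.1152 hr

Final: 0.1152 hr


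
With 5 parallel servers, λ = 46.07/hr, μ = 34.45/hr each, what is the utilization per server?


ρ = λ/(cμ) = 46.07/(5·34.45) = 46.07/172.25 = 0.2675

Final: 0.2675


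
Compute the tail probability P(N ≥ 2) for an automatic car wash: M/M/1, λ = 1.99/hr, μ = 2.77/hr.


ρ = 1.99/2.77 = 0.7184
P(N ≥ n) = ρ^n = 0.7184^2 = 0.516115

Final: 0.516115


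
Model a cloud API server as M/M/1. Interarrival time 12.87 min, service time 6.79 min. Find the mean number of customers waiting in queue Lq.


λ = 60/12.87 = 4.6620 /hr
μ = 60/6.79 = 8.8365 /hr
ρ = λ/μ = 4.6620/8.8365 = 0.5276
Lq = ρ²/(1−ρ) = 0.2783/0.4724 = 0.5892

Final: 0.5892


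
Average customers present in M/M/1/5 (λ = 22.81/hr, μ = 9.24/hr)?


ρ = 22.81/9.24 = 2.4686
L = ρ[1 − (K+1)ρ^K + Kρ^(K+1)] / [(1−ρ)(1−ρ^(K+1))]
Numerator: 2.4686·(1 − 6·91.678304 + 5·226.318411) = 1438.022948
Denominator: (-1.4686)·(-225.318411) = 330.905934
L = 1438.022948/330.905934 = 4.3457

Final: 4.3457


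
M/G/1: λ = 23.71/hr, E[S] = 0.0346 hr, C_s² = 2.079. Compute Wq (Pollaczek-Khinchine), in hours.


ρ = λ·E[S] = 23.71·0.0346 = 0.8204
E[S²] = E[S]²(1+C_s²) = 0.0346²·(1+2.079) = 0.003686
Wq = λ·E[S²]/(2(1−ρ)) = 23.71·0.003686/(2·0.1796) = 0.24326 hr

Final: 0.24326 hr


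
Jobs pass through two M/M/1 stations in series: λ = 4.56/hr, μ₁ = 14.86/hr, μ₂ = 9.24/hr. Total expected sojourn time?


Each node sees arrival rate λ = 4.56/hr (tandem ⇒ throughput preserved).
W₁ = 1/(μ₁−λ) = 1/(14.86−4.56) = 0.09709 hr
W₂ = 1/(μ₂−λ) = 1/(9.24−4.56) = 0.21368 hr
W_total = W₁ + W₂ = 0.09709 + 0.21368 = 0.31076 hr

Final: 0.31076 hr


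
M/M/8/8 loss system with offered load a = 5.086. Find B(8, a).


B(c,a) = (a^c/c!) / Σ_{k=0}^{c} a^k/k!
a^8/8! = 11.104278
Σ terms (k=0..8): 1.00000 + 5.08600 + 12.93370 + 21.92693 + 27.88009 + 28.35963 + 24.03951 + 17.46642 + 11.10428 = 149.796558
B = 11.104278/149.796558 = 0.074129

Final: 0.074129


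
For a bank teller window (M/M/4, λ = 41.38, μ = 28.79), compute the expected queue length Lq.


a = λ/μ = 1.4373; ρ = a/4 = 0.3593
P₀ = 0.235701
Lq = P₀·a^c·ρ / (c!·(1−ρ)²) = 0.235701·4.26771·0.3593/(24·0.41046)
= 0.03669

Final: 0.03669


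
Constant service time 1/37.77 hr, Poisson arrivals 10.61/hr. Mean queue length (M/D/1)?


ρ = 10.61/37.77 = 0.2809
M/D/1: Lq = ρ²/(2(1−ρ)) = 0.07891/(2·0.7191) = 0.05487

Final: 0.05487


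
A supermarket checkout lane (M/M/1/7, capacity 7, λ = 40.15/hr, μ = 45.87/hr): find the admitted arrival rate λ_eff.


ρ = 0.8753; P_K = (1−ρ)ρ^7/(1−ρ^8) = 0.074890
λ_eff = λ(1 − P_K) = 40.15·(1 − 0.074890) = 40.15·0.925110 = 37.1431 /hr

Final: 37.1431 /hr


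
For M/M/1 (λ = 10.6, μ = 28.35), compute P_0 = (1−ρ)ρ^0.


ρ = 10.6/28.35 = 0.3739
P_n = (1−ρ)·ρ^n = (1 − 0.3739)·0.3739^0 = 0.6261·1.000000 = 0.626102

Final: 0.626102


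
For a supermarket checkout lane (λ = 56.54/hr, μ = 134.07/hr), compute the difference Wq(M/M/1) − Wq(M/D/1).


ρ = 56.54/134.07 = 0.4217
Wq(M/M/1) = ρ/(μ−λ) = 0.4217/77.53 = 0.005439 hr
Wq(M/D/1) = ρ/(2(μ−λ)) = 0.002720 hr
Savings = 0.005439 − 0.002720 = 0.002720 hr

Final: 0.002720 hr


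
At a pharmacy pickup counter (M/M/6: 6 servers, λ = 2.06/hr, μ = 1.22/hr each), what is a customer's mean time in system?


a = 1.6885; ρ = 0.2814; P₀ = 0.184695
Lq = P₀·a^c·ρ/(c!(1−ρ)²) = 0.003240
Wq = Lq/λ = 0.003240/2.06 = 0.001573 hr
W = Wq + 1/μ = 0.001573 + 0.81967 = 0.82125 hr

Final: 0.82125 hr


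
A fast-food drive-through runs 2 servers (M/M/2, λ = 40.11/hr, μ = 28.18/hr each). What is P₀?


a = λ/μ = 40.11/28.18 = 1.4233; ρ = a/c = 0.7117
Σ_{k=0}^{1} a^k/k! (terms k=0..1) = 1.00000 + 1.42335 = 2.42335
Tail: a^2/(2!(1−ρ)) = 2.02592/(2·0.2883) = 3.51327
P₀ = 1/(2.42335 + 3.51327) = 1/5.93662 = 0.168446

Final: 0.168446


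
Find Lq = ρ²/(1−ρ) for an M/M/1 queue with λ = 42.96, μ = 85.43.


ρ = 42.96/85.43 = 0.5029
Lq = ρ²/(1−ρ) = 0.2529/0.4971 = 0.5087

Final: 0.5087


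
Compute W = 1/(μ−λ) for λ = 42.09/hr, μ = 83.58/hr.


W = 1/(μ−λ) = 1/(83.58 − 42.09) = 1/41.49 = 0.02410 hr

Final: 0.02410 hr


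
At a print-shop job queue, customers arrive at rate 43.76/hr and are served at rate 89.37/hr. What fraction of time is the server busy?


ρ = λ/μ = 43.76/89.37 = 0.4896

Final: 0.4896


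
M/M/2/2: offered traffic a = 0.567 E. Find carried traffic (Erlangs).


B(2,0.567) = 0.093037 (Erlang-B)
Carried load = a(1 − B) = 0.567·(1 − 0.093037) = 0.567·0.906963 = 0.5142 E

Final: 0.5142 Erlangs


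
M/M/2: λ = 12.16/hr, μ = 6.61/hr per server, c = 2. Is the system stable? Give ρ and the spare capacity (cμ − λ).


Total capacity cμ = 2·6.61 = 13.22/hr
ρ = λ/(cμ) = 12.16/13.22 = 0.9198
Stable ⇔ ρ < 1: YES
Spare capacity = cμ − λ = 13.22 − 12.16 = 1.06/hr

Final: ρ = 0.9198; stable; margin = 1.06/hr


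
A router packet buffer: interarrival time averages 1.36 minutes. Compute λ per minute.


λ = 1/(interarrival time) in consistent units.
1 minute = 1 min, so λ = 1/1.36 = 0.7353 per minute

Final: 0.7353 /min


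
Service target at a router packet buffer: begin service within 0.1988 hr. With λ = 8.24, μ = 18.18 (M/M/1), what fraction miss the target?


ρ = 8.24/18.18 = 0.4532
P(Wq > t) = ρ·e^{−(μ−λ)t} = 0.4532·e^{−1.9761}
= 0.4532·0.138613 = 0.062826

Final: 0.062826


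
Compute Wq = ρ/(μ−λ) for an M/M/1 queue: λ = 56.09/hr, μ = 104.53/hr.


ρ = 56.09/104.53 = 0.5366
Wq = ρ/(μ−λ) = 0.5366/(104.53 − 56.09) = 0.5366/48.44 = 0.01108 hr

Final: 0.01108 hr


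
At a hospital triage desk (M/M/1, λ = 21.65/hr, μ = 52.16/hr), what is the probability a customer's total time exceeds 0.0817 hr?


W ~ Exponential(μ−λ) for M/M/1.
μ − λ = 52.16 − 21.65 = 30.5100
P(W > t) = e^{−(μ−λ)t} = e^{−2.4927} = 0.082689

Final: 0.082689


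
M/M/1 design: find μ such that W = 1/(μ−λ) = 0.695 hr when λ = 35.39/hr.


W = 1/(μ−λ) ⇒ μ − λ = 1/W = 1/0.695 = 1.4388
μ = λ + 1/W = 35.39 + 1.4388 = 36.8288 per hr

Final: 36.8288 /hr


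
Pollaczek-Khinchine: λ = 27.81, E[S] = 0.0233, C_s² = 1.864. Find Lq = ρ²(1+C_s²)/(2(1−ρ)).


ρ = λ·E[S] = 27.81·0.0233 = 0.6480
Lq = ρ²(1+C_s²)/(2(1−ρ)) = 0.4199·(1+1.864)/(2·0.3520)
= 0.4199·2.8640/0.7041 = 1.70797

Final: 1.70797


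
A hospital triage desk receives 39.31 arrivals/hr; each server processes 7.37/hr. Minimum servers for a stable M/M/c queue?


Stability requires cμ > λ ⇔ c > λ/μ.
λ/μ = 39.31/7.37 = 5.3338
Minimum integer c = ⌊5.3338⌋ + 1 = 6
Check: 6·7.37 = 44.22 > 39.31, while 5·7.37 = 36.85 ≤ 39.31

Final: 6 servers


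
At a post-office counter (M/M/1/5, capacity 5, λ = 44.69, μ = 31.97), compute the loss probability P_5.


ρ = λ/μ = 44.69/31.97 = 1.3979
P_K = (1−ρ)ρ^K/(1−ρ^(K+1)) = (-0.3979·5.337509)/(1 − 7.461159)
= -2.123651/-6.461159 = 0.328680

Final: 0.328680


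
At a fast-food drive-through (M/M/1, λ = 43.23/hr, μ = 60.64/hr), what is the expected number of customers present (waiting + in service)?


ρ = λ/μ = 43.23/60.64 = 0.7129
L = ρ/(1−ρ) = 0.7129/(1 − 0.7129) = 0.7129/0.2871 = 2.4831

Final: 2.4831


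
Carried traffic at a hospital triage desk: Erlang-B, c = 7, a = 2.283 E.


B(7,2.283) = 0.006557 (Erlang-B)
Carried load = a(1 − B) = 2.283·(1 − 0.006557) = 2.283·0.993443 = 2.2680 E

Final: 2.2680 Erlangs


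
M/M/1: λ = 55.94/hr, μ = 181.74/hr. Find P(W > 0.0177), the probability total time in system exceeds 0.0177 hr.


W ~ Exponential(μ−λ) for M/M/1.
μ − λ = 181.74 − 55.94 = 125.8000
P(W > t) = e^{−(μ−λ)t} = e^{−2.2267} = 0.107888

Final: 0.107888


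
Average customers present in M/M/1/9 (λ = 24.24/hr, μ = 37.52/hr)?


ρ = 24.24/37.52 = 0.6461
L = ρ[1 − (K+1)ρ^K + Kρ^(K+1)] / [(1−ρ)(1−ρ^(K+1))]
Numerator: 0.6461·(1 − 10·0.019608 + 9·0.012668) = 0.593035
Denominator: (0.3539)·(0.987332) = 0.349461
L = 0.593035/0.349461 = 1.6970

Final: 1.6970


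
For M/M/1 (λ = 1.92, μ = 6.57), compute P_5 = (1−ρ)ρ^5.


ρ = 1.92/6.57 = 0.2922
P_n = (1−ρ)·ρ^n = (1 − 0.2922)·0.2922^5 = 0.7078·0.002131 = 0.001509

Final: 0.001509


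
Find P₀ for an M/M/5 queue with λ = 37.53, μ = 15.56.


a = λ/μ = 37.53/15.56 = 2.4120; ρ = a/c = 0.4824
Σ_{k=0}^{4} a^k/k! (terms k=0..4) = 1.00000 + 2.41195 + 2.90876 + 2.33860 + 1.41015 = 10.06946
Tail: a^5/(5!(1−ρ)) = 81.62907/(120·0.5176) = 1.31420
P₀ = 1/(10.06946 + 1.31420) = 1/11.38366 = 0.087845

Final: 0.087845


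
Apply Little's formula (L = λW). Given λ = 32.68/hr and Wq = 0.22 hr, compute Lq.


Lq = λWq = 32.68·0.22 = 7.1896

Final: 7.1896


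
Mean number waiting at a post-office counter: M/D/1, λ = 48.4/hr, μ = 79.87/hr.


ρ = 48.4/79.87 = 0.6060
M/D/1: Lq = ρ²/(2(1−ρ)) = 0.3672/(2·0.3940) = 0.46599

Final: 0.46599


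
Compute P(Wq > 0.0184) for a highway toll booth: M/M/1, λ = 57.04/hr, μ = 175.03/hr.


ρ = 57.04/175.03 = 0.3259
P(Wq > t) = ρ·e^{−(μ−λ)t} = 0.3259·e^{−2.1710}
= 0.3259·0.114062 = 0.037171

Final: 0.037171


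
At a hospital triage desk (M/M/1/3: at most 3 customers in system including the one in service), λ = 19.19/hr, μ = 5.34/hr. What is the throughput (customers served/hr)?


ρ = 3.5936; P_K = (1−ρ)ρ^3/(1−ρ^4) = 0.726084
λ_eff = λ(1 − P_K) = 19.19·(1 − 0.726084) = 19.19·0.273916 = 5.2565 /hr

Final: 5.2565 /hr


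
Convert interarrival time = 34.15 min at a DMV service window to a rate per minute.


λ = 1/(interarrival time) in consistent units.
1 minute = 1 min, so λ = 1/34.15 = 0.02928 per minute

Final: 0.02928 /min


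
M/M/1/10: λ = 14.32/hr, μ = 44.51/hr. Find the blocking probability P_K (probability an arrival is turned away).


ρ = λ/μ = 14.32/44.51 = 0.3217
P_K = (1−ρ)ρ^K/(1−ρ^(K+1)) = (0.6783·0.00001188)/(1 − 0.000003822)
= 0.000008059/0.999996 = 0.000008059

Final: 0.000008059


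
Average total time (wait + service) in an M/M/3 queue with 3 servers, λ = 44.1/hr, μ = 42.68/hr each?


a = 1.0333; ρ = 0.3444; P₀ = 0.351179
Lq = P₀·a^c·ρ/(c!(1−ρ)²) = 0.05174
Wq = Lq/λ = 0.05174/44.1 = 0.001173 hr
W = Wq + 1/μ = 0.001173 + 0.02343 = 0.02460 hr

Final: 0.02460 hr


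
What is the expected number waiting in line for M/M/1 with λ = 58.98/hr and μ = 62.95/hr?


ρ = 58.98/62.95 = 0.9369
Lq = ρ²/(1−ρ) = 0.8778/0.06307 = 13.9195

Final: 13.9195


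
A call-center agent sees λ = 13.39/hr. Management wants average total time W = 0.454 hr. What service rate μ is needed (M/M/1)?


W = 1/(μ−λ) ⇒ μ − λ = 1/W = 1/0.454 = 2.2026
μ = λ + 1/W = 13.39 + 2.2026 = 15.5926 per hr

Final: 15.5926 /hr


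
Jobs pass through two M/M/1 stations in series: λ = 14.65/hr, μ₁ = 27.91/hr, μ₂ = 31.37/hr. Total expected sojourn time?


Each node sees arrival rate λ = 14.65/hr (tandem ⇒ throughput preserved).
W₁ = 1/(μ₁−λ) = 1/(27.91−14.65) = 0.07541 hr
W₂ = 1/(μ₂−λ) = 1/(31.37−14.65) = 0.05981 hr
W_total = W₁ + W₂ = 0.07541 + 0.05981 = 0.13522 hr

Final: 0.13522 hr


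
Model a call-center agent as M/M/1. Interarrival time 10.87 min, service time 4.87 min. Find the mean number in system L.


λ = 60/10.87 = 5.5198 /hr
μ = 60/4.87 = 12.3203 /hr
ρ = λ/μ = 5.5198/12.3203 = 0.4480
L = ρ/(1−ρ) = 0.4480/0.5520 = 0.8117

Final: 0.8117


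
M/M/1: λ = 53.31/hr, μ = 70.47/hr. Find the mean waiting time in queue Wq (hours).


ρ = 53.31/70.47 = 0.7565
Wq = ρ/(μ−λ) = 0.7565/(70.47 − 53.31) = 0.7565/17.16 = 0.04408 hr

Final: 0.04408 hr


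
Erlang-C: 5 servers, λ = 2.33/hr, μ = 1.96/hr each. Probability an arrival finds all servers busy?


a = λ/μ = 1.1888; ρ = a/5 = 0.2378
P₀ = 0.304458 (from M/M/c formula)
C(c,a) = [a^c/(c!(1−ρ))]·P₀ = [2.37410/(120·0.7622)]·0.304458
= 0.02596·0.304458 = 0.007902

Final: 0.007902


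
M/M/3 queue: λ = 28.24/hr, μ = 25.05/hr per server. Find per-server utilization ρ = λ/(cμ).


ρ = λ/(cμ) = 28.24/(3·25.05) = 28.24/75.15 = 0.3758

Final: 0.3758


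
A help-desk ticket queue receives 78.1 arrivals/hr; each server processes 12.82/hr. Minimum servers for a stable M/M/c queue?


Stability requires cμ > λ ⇔ c > λ/μ.
λ/μ = 78.1/12.82 = 6.0920
Minimum integer c = ⌊6.0920⌋ + 1 = 7
Check: 7·12.82 = 89.74 > 78.1, while 6·12.82 = 76.92 ≤ 78.1

Final: 7 servers


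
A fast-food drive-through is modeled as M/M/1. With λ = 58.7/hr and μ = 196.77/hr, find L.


ρ = λ/μ = 58.7/196.77 = 0.2983
L = ρ/(1−ρ) = 0.2983/(1 − 0.2983) = 0.2983/0.7017 = 0.4251

Final: 0.4251


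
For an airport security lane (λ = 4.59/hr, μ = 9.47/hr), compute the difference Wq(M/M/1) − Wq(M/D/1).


ρ = 4.59/9.47 = 0.4847
Wq(M/M/1) = ρ/(μ−λ) = 0.4847/4.88 = 0.09932 hr
Wq(M/D/1) = ρ/(2(μ−λ)) = 0.04966 hr
Savings = 0.09932 − 0.04966 = 0.04966 hr

Final: 0.04966 hr


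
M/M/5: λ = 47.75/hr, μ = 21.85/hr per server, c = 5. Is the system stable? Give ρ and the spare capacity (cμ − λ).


Total capacity cμ = 5·21.85 = 109.25/hr
ρ = λ/(cμ) = 47.75/109.25 = 0.4371
Stable ⇔ ρ < 1: YES
Spare capacity = cμ − λ = 109.25 − 47.75 = 61.50/hr

Final: ρ = 0.4371; stable; margin = 61.50/hr


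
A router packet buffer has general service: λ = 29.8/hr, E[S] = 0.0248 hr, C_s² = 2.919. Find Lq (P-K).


ρ = λ·E[S] = 29.8·0.0248 = 0.7390
Lq = ρ²(1+C_s²)/(2(1−ρ)) = 0.5462·(1+2.919)/(2·0.2610)
= 0.5462·3.9190/0.5219 = 4.10116

Final: 4.10116


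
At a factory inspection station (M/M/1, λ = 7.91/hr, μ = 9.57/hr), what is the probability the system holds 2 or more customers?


ρ = 7.91/9.57 = 0.8265
P(N ≥ n) = ρ^n = 0.8265^2 = 0.683170

Final: 0.683170


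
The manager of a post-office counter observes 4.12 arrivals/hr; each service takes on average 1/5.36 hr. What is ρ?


ρ = λ/μ = 4.12/5.36 = 0.7687

Final: 0.7687


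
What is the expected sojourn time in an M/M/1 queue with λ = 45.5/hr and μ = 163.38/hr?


W = 1/(μ−λ) = 1/(163.38 − 45.5) = 1/117.88 = 0.008483 hr

Final: 0.008483 hr


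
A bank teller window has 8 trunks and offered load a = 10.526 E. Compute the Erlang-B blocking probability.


B(c,a) = (a^c/c!) / Σ_{k=0}^{c} a^k/k!
a^8/8! = 3737.544757
Σ terms (k=0..8): 1.00000 + 10.52600 + 55.39834 + 194.37430 + 511.49598 + 1076.80133 + 1889.06846 + 2840.61923 + 3737.54476 = 10316.828396
B = 3737.544757/10316.828396 = 0.362277

Final: 0.362277


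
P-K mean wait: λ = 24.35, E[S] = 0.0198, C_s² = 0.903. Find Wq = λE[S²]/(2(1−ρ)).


ρ = λ·E[S] = 24.35·0.0198 = 0.4821
E[S²] = E[S]²(1+C_s²) = 0.0198²·(1+0.903) = 0.0007461
Wq = λ·E[S²]/(2(1−ρ)) = 24.35·0.0007461/(2·0.5179) = 0.01754 hr

Final: 0.01754 hr


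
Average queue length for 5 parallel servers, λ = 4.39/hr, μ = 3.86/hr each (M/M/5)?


a = λ/μ = 1.1373; ρ = a/5 = 0.2275
P₀ = 0.320569
Lq = P₀·a^c·ρ / (c!·(1−ρ)²) = 0.320569·1.90277·0.2275/(120·0.59682)
= 0.001937

Final: 0.001937


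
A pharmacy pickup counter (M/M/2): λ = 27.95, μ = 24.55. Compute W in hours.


a = 1.1385; ρ = 0.5692; P₀ = 0.274497
Lq = P₀·a^c·ρ/(c!(1−ρ)²) = 0.54577
Wq = Lq/λ = 0.54577/27.95 = 0.01953 hr
W = Wq + 1/μ = 0.01953 + 0.04073 = 0.06026 hr

Final: 0.06026 hr


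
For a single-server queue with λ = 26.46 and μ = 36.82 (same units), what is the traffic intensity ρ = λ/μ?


ρ = λ/μ = 26.46/36.82 = 0.7186

Final: 0.7186


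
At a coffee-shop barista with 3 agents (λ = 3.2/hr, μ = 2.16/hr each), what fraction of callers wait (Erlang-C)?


a = λ/μ = 1.4815; ρ = a/3 = 0.4938
P₀ = 0.215077 (from M/M/c formula)
C(c,a) = [a^c/(c!(1−ρ))]·P₀ = [3.25154/(6·0.5062)]·0.215077
= 1.07063·0.215077 = 0.230267

Final: 0.230267


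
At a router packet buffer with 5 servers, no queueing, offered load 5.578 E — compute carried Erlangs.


B(5,5.578) = 0.329917 (Erlang-B)
Carried load = a(1 − B) = 5.578·(1 − 0.329917) = 5.578·0.670083 = 3.7377 E

Final: 3.7377 Erlangs


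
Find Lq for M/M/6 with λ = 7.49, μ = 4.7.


a = λ/μ = 1.5936; ρ = a/6 = 0.2656
P₀ = 0.203115
Lq = P₀·a^c·ρ / (c!·(1−ρ)²) = 0.203115·16.37962·0.2656/(720·0.53934)
= 0.002276

Final: 0.002276


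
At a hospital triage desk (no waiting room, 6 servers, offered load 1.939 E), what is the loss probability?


B(c,a) = (a^c/c!) / Σ_{k=0}^{c} a^k/k!
a^6/6! = 0.073813
Σ terms (k=0..6): 1.00000 + 1.93900 + 1.87986 + 1.21502 + 0.58898 + 0.22841 + 0.07381 = 6.925076
B = 0.073813/6.925076 = 0.010659

Final: 0.010659


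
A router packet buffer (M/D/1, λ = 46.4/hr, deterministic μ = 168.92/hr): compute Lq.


ρ = 46.4/168.92 = 0.2747
M/D/1: Lq = ρ²/(2(1−ρ)) = 0.07545/(2·0.7253) = 0.05201

Final: 0.05201


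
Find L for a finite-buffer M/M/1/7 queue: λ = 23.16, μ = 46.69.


ρ = 23.16/46.69 = 0.4960
L = ρ[1 − (K+1)ρ^K + Kρ^(K+1)] / [(1−ρ)(1−ρ^(K+1))]
Numerator: 0.4960·(1 − 8·0.007389 + 7·0.003665) = 0.479442
Denominator: (0.5040)·(0.996335) = 0.502115
L = 0.479442/0.502115 = 0.9548

Final: 0.9548


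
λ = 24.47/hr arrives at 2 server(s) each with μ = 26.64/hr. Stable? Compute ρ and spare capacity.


Total capacity cμ = 2·26.64 = 53.28/hr
ρ = λ/(cμ) = 24.47/53.28 = 0.4593
Stable ⇔ ρ < 1: YES
Spare capacity = cμ − λ = 53.28 − 24.47 = 28.81/hr

Final: ρ = 0.4593; stable; margin = 28.81/hr


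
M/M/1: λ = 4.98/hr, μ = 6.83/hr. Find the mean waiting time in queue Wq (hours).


ρ = 4.98/6.83 = 0.7291
Wq = ρ/(μ−λ) = 0.7291/(6.83 − 4.98) = 0.7291/1.85 = 0.3941 hr

Final: 0.3941 hr
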